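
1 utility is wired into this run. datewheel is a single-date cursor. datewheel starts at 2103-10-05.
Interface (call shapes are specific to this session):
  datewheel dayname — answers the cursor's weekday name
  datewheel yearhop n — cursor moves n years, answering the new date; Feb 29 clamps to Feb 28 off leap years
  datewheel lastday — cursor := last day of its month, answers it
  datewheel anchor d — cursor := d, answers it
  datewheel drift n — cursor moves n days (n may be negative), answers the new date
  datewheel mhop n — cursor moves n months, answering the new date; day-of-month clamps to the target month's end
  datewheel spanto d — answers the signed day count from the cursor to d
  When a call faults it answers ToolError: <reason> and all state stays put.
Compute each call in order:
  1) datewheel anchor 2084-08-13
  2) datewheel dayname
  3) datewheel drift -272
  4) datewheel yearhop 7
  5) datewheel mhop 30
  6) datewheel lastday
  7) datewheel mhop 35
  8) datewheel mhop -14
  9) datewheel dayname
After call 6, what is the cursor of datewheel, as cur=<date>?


I try datewheel anchor using d=2084-08-13, giving 2084-08-13.
I run datewheel dayname(): Sunday.
Calling datewheel drift using n=-272, and see 2083-11-15.
Now I run datewheel yearhop using n=7, and see 2090-11-15.
Then datewheel mhop using n=30, which returns 2093-05-15.
Now I run datewheel lastday(), and observe 2093-05-31.
Next I call datewheel mhop using n=35, and see 2096-04-30.
Then datewheel mhop using n=-14, giving 2095-02-28.
I try datewheel dayname, and get Monday.

Answer: cur=2093-05-31


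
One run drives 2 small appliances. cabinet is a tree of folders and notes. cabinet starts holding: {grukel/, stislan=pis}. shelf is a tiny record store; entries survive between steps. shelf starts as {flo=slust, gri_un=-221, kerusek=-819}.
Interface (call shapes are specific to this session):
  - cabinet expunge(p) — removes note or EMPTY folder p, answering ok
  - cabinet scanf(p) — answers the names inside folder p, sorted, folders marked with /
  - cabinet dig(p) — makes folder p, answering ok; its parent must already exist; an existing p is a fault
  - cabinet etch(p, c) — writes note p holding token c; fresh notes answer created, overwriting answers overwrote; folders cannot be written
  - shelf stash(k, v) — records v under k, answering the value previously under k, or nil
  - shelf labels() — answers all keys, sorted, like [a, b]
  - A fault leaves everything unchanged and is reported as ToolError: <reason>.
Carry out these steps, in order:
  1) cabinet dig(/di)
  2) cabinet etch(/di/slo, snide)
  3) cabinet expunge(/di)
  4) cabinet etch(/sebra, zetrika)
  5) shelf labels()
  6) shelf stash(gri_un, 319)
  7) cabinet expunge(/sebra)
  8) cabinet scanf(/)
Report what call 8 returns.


$ cabinet dig p='/di'
[out] ok
$ cabinet etch p='/di/slo' c='snide'
[out] created
$ cabinet expunge p='/di'
[out] ToolError: not empty
$ cabinet etch p='/sebra' c='zetrika'
[out] created
$ shelf labels
[out] [flo, gri_un, kerusek]
$ shelf stash k='gri_un' v='319'
[out] -221
$ cabinet expunge p='/sebra'
[out] ok
$ cabinet scanf p='/'
[out] [di/, grukel/, stislan]

Answer: [di/, grukel/, stislan]


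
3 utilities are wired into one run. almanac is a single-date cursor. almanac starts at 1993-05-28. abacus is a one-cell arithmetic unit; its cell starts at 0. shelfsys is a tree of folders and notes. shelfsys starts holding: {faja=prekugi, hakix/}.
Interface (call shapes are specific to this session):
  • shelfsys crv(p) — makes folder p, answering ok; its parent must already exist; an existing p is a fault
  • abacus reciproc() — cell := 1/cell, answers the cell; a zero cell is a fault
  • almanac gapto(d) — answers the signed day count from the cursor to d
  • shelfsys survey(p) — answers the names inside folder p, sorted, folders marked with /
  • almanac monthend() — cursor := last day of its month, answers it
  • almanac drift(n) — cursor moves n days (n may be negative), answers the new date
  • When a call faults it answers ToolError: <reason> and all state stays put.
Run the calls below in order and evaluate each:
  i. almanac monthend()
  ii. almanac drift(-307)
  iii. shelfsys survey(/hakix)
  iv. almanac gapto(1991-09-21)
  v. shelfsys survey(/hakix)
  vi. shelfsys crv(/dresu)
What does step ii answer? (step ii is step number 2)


I run almanac monthend(), and get 1993-05-31.
Next I call almanac drift passing n=-307, which returns 1992-07-28.
I run shelfsys survey passing p=/hakix, and observe [].
Using almanac gapto passing d=1991-09-21, — result: -311.
Calling shelfsys survey passing p=/hakix, → [].
Then shelfsys crv passing p=/dresu, and get ok.

Answer: 1992-07-28


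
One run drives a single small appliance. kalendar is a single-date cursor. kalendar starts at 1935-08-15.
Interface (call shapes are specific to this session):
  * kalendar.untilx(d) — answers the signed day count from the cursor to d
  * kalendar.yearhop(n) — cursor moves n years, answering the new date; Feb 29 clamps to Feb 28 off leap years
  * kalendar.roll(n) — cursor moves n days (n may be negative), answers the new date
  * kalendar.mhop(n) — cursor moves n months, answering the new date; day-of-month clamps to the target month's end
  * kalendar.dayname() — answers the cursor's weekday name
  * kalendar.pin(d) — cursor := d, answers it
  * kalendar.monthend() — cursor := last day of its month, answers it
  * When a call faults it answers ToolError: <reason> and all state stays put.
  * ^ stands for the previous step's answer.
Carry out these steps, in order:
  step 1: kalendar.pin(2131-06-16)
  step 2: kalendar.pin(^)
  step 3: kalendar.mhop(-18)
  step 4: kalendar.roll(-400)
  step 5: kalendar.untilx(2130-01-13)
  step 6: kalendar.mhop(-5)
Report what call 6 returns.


Answer: 2128-06-11

Derivation:
==> kalendar.pin(d: 2131-06-16)
<== 2131-06-16
==> kalendar.pin(d: ^)
<== 2131-06-16
==> kalendar.mhop(n: -18)
<== 2129-12-16
==> kalendar.roll(n: -400)
<== 2128-11-11
==> kalendar.untilx(d: 2130-01-13)
<== 428
==> kalendar.mhop(n: -5)
<== 2128-06-11


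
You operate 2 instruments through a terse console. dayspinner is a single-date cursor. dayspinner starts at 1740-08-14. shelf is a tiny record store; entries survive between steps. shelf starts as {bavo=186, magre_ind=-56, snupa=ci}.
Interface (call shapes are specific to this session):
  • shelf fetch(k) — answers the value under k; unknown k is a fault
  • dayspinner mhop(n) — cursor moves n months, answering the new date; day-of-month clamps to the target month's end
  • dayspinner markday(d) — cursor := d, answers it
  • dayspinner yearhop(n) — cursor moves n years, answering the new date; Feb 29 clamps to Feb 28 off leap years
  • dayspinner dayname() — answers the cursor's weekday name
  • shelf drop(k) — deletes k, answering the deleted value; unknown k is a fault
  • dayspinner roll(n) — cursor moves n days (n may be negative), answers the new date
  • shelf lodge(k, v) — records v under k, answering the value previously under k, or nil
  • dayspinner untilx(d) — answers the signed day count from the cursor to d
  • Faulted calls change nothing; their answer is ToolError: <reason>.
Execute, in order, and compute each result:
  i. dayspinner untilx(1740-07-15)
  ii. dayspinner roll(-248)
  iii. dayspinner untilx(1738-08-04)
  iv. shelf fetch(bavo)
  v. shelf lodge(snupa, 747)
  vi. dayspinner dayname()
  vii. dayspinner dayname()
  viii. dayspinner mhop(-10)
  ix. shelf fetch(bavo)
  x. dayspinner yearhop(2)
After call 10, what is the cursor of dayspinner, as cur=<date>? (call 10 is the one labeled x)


> dayspinner untilx 1740-07-15
:: -30
> dayspinner roll -248
:: 1739-12-10
> dayspinner untilx 1738-08-04
:: -493
> shelf fetch bavo
:: 186
> shelf lodge snupa 747
:: ci
> dayspinner dayname
:: Thursday
> dayspinner dayname
:: Thursday
> dayspinner mhop -10
:: 1739-02-10
> shelf fetch bavo
:: 186
> dayspinner yearhop 2
:: 1741-02-10

Answer: cur=1741-02-10


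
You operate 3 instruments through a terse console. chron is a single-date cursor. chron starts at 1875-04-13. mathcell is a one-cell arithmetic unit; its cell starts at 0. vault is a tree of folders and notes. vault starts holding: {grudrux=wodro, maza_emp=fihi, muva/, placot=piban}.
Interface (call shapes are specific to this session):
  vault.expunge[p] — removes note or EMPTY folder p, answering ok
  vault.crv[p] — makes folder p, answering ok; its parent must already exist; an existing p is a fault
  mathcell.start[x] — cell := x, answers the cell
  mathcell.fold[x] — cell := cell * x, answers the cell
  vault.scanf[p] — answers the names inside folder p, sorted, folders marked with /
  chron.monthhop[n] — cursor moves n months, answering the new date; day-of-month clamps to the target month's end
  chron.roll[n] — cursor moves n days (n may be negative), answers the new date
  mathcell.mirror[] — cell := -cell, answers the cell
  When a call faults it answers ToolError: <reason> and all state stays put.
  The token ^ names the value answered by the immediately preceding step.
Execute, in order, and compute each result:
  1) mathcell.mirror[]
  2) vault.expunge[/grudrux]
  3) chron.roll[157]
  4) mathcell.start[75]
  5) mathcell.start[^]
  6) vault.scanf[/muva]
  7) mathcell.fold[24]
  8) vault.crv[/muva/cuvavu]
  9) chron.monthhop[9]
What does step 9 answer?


% 1. mathcell.mirror() ~> 0
% 2. vault.expunge(p→/grudrux) ~> ok
% 3. chron.roll(n→157) ~> 1875-09-17
% 4. mathcell.start(x→75) ~> 75
% 5. mathcell.start(x→^) ~> 75
% 6. vault.scanf(p→/muva) ~> []
% 7. mathcell.fold(x→24) ~> 1800
% 8. vault.crv(p→/muva/cuvavu) ~> ok
% 9. chron.monthhop(n→9) ~> 1876-06-17

Answer: 1876-06-17


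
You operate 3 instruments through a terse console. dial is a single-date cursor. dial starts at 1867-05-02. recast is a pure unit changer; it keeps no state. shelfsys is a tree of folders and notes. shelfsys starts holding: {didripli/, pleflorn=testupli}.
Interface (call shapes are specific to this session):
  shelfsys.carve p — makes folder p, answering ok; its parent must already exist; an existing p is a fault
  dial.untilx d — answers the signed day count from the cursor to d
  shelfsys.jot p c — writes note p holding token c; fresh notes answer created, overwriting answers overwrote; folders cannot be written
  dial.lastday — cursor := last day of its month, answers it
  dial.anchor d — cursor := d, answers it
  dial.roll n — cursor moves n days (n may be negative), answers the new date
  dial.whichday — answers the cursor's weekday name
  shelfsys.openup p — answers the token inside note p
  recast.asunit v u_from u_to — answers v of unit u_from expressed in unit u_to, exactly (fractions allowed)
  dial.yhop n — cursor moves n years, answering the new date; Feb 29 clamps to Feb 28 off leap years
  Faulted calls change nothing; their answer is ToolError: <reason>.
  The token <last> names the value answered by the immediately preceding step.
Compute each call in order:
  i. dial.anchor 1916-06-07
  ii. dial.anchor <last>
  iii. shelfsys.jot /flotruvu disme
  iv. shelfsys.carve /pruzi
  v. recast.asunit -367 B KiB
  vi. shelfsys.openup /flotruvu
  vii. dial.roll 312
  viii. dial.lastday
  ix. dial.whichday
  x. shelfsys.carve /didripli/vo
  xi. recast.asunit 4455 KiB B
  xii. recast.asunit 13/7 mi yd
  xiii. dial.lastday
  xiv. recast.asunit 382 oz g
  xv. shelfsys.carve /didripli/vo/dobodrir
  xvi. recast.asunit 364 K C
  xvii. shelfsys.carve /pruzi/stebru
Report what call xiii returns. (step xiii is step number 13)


-> dial.anchor(d→1916-06-07)
<- 1916-06-07
-> dial.anchor(d→<last>)
<- 1916-06-07
-> shelfsys.jot(p→/flotruvu, c→disme)
<- created
-> shelfsys.carve(p→/pruzi)
<- ok
-> recast.asunit(v→-367, u_from→B, u_to→KiB)
<- -367/1024
-> shelfsys.openup(p→/flotruvu)
<- disme
-> dial.roll(n→312)
<- 1917-04-15
-> dial.lastday()
<- 1917-04-30
-> dial.whichday()
<- Monday
-> shelfsys.carve(p→/didripli/vo)
<- ok
-> recast.asunit(v→4455, u_from→KiB, u_to→B)
<- 4561920
-> recast.asunit(v→13/7, u_from→mi, u_to→yd)
<- 22880/7
-> dial.lastday()
<- 1917-04-30
-> recast.asunit(v→382, u_from→oz, u_to→g)
<- 8663614267/800000
-> shelfsys.carve(p→/didripli/vo/dobodrir)
<- ok
-> recast.asunit(v→364, u_from→K, u_to→C)
<- 1817/20
-> shelfsys.carve(p→/pruzi/stebru)
<- ok

Answer: 1917-04-30


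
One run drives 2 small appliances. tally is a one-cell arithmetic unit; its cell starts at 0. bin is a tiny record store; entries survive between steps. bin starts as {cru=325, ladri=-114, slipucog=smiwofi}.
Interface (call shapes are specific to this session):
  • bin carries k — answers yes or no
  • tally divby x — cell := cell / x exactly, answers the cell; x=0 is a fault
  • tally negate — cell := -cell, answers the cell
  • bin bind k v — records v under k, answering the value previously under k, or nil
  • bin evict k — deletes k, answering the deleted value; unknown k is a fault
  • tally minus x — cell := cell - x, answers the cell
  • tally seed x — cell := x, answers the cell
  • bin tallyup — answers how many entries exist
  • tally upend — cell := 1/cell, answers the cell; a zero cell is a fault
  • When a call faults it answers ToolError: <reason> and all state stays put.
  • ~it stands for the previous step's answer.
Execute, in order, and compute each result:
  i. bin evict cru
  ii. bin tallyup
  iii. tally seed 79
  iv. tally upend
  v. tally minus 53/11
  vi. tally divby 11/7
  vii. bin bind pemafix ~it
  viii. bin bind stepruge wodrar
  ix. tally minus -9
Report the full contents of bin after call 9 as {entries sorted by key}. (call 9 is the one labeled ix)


-- bin evict(k='cru') == 325
-- bin tallyup() == 2
-- tally seed(x='79') == 79
-- tally upend() == 1/79
-- tally minus(x='53/11') == -4176/869
-- tally divby(x='11/7') == -29232/9559
-- bin bind(k='pemafix', v='~it') == nil
-- bin bind(k='stepruge', v='wodrar') == nil
-- tally minus(x='-9') == 56799/9559

Answer: {ladri=-114, pemafix=-29232/9559, slipucog=smiwofi, stepruge=wodrar}


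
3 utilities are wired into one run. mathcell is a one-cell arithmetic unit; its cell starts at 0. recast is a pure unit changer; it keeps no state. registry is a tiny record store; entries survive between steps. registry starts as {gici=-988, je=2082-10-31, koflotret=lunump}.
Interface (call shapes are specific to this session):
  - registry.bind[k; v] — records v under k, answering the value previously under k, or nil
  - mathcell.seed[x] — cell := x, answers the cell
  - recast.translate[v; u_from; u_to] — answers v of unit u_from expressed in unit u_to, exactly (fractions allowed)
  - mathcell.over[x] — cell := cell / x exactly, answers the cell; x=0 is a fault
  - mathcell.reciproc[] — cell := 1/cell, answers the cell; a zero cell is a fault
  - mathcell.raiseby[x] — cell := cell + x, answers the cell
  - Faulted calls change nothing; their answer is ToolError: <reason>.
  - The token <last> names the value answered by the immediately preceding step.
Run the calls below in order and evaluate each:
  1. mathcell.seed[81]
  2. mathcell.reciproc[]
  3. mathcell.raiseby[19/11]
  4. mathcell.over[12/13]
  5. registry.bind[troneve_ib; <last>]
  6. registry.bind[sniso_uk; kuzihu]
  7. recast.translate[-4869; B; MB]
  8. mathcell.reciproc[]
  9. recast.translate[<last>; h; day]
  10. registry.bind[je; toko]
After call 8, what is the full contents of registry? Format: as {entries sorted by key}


→ mathcell.seed(x→81)
← 81
→ mathcell.reciproc()
← 1/81
→ mathcell.raiseby(x→19/11)
← 1550/891
→ mathcell.over(x→12/13)
← 10075/5346
→ registry.bind(k→troneve_ib, v→<last>)
← nil
→ registry.bind(k→sniso_uk, v→kuzihu)
← nil
→ recast.translate(v→-4869, u_from→B, u_to→MB)
← -4869/1000000
→ mathcell.reciproc()
← 5346/10075
→ recast.translate(v→<last>, u_from→h, u_to→day)
← 891/40300
→ registry.bind(k→je, v→toko)
← 2082-10-31

Answer: {gici=-988, je=2082-10-31, koflotret=lunump, sniso_uk=kuzihu, troneve_ib=10075/5346}


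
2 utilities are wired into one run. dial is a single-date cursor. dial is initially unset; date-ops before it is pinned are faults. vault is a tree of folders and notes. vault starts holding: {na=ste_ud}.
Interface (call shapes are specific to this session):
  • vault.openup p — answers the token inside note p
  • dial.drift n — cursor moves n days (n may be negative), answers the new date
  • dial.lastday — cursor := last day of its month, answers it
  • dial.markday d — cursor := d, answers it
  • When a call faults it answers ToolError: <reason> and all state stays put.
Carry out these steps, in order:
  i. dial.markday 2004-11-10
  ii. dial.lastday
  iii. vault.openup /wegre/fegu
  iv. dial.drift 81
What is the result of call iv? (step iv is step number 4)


> dial.markday d→2004-11-10
  2004-11-10
> dial.lastday
  2004-11-30
> vault.openup p→/wegre/fegu
  ToolError: not found
> dial.drift n→81
  2005-02-19

Answer: 2005-02-19


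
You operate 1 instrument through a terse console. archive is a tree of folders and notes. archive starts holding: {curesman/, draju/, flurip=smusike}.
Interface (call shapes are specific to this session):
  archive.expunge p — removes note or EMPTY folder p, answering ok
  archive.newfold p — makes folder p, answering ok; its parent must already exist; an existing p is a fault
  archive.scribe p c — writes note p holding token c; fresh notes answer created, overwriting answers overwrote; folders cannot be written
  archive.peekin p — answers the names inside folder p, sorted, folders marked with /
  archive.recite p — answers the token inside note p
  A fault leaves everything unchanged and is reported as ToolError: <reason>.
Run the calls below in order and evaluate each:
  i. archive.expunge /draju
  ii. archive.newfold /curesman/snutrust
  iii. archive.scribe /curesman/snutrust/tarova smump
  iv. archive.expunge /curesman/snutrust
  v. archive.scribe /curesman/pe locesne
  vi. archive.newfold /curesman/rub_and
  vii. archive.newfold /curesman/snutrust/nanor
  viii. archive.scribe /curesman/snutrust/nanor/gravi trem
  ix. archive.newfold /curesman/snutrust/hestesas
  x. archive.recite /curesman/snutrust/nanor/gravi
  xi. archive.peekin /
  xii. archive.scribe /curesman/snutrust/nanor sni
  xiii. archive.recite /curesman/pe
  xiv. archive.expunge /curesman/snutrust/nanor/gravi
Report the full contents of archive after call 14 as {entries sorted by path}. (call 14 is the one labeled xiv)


Step: archive.expunge[p=/draju]
Result: ok
Step: archive.newfold[p=/curesman/snutrust]
Result: ok
Step: archive.scribe[p=/curesman/snutrust/tarova; c=smump]
Result: created
Step: archive.expunge[p=/curesman/snutrust]
Result: ToolError: not empty
Step: archive.scribe[p=/curesman/pe; c=locesne]
Result: created
Step: archive.newfold[p=/curesman/rub_and]
Result: ok
Step: archive.newfold[p=/curesman/snutrust/nanor]
Result: ok
Step: archive.scribe[p=/curesman/snutrust/nanor/gravi; c=trem]
Result: created
Step: archive.newfold[p=/curesman/snutrust/hestesas]
Result: ok
Step: archive.recite[p=/curesman/snutrust/nanor/gravi]
Result: trem
Step: archive.peekin[p=/]
Result: [curesman/, flurip]
Step: archive.scribe[p=/curesman/snutrust/nanor; c=sni]
Result: ToolError: is a directory
Step: archive.recite[p=/curesman/pe]
Result: locesne
Step: archive.expunge[p=/curesman/snutrust/nanor/gravi]
Result: ok

Answer: {curesman/, curesman/pe=locesne, curesman/rub_and/, curesman/snutrust/, curesman/snutrust/hestesas/, curesman/snutrust/nanor/, curesman/snutrust/tarova=smump, flurip=smusike}


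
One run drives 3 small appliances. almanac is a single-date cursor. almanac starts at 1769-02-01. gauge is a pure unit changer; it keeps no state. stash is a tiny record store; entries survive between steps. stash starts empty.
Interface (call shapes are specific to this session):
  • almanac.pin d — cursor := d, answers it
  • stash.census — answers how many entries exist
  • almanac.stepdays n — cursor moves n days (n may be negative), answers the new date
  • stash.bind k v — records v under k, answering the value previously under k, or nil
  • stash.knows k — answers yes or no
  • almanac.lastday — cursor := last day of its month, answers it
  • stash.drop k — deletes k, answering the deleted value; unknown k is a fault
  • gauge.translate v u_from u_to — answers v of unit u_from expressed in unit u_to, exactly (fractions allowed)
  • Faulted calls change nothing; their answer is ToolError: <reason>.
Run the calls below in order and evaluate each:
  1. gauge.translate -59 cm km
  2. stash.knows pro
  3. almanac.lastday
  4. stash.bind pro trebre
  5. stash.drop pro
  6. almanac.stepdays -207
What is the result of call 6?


>> gauge.translate(-59, cm, km)
<< -59/100000
>> stash.knows(pro)
<< no
>> almanac.lastday()
<< 1769-02-28
>> stash.bind(pro, trebre)
<< nil
>> stash.drop(pro)
<< trebre
>> almanac.stepdays(-207)
<< 1768-08-05

Answer: 1768-08-05


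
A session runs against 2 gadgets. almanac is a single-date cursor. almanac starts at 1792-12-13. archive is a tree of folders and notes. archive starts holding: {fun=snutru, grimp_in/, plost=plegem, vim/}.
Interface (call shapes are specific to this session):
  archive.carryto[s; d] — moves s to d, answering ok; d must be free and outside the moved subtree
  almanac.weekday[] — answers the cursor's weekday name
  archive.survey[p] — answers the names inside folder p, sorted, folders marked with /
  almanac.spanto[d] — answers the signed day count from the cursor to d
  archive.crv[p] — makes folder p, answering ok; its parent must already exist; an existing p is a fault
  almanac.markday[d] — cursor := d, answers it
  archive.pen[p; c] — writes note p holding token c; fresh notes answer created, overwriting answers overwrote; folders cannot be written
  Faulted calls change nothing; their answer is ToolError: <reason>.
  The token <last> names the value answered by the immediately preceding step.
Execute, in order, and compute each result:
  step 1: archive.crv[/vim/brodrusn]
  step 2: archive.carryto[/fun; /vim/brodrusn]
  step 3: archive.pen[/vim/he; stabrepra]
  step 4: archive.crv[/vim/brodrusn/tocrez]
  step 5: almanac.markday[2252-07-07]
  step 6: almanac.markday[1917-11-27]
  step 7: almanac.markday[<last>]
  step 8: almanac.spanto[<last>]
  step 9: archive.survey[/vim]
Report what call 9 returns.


Answer: [brodrusn/, he]

Derivation:
CALL archive.crv[/vim/brodrusn]
RET  ok
CALL archive.carryto[/fun; /vim/brodrusn]
RET  ToolError: exists
CALL archive.pen[/vim/he; stabrepra]
RET  created
CALL archive.crv[/vim/brodrusn/tocrez]
RET  ok
CALL almanac.markday[2252-07-07]
RET  2252-07-07
CALL almanac.markday[1917-11-27]
RET  1917-11-27
CALL almanac.markday[<last>]
RET  1917-11-27
CALL almanac.spanto[<last>]
RET  0
CALL archive.survey[/vim]
RET  [brodrusn/, he]


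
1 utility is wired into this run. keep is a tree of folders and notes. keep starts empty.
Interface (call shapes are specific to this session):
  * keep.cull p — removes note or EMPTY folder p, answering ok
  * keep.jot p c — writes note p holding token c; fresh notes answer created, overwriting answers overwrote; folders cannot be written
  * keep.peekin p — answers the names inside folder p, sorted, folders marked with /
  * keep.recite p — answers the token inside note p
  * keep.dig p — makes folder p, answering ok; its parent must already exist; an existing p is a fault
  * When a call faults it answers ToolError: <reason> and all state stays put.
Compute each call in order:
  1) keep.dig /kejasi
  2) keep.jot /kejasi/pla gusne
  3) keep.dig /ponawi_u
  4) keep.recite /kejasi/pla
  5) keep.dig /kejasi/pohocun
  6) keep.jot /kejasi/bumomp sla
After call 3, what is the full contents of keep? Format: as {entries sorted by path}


> keep.dig /kejasi
:: ok
> keep.jot /kejasi/pla gusne
:: created
> keep.dig /ponawi_u
:: ok
> keep.recite /kejasi/pla
:: gusne
> keep.dig /kejasi/pohocun
:: ok
> keep.jot /kejasi/bumomp sla
:: created

Answer: {kejasi/, kejasi/pla=gusne, ponawi_u/}


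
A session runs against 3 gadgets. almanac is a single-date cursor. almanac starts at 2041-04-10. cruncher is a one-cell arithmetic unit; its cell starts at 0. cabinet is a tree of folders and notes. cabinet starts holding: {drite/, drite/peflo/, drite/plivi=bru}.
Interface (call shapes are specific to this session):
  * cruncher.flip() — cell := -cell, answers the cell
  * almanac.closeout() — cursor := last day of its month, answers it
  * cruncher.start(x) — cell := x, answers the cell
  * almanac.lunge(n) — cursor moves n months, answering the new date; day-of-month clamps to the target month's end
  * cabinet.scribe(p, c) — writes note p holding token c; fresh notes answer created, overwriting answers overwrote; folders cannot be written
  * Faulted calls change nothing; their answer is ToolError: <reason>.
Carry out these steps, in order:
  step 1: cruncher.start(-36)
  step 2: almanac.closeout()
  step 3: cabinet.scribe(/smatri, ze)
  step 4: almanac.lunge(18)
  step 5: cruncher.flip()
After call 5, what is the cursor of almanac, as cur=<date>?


Step: start[x=-36]
Result: -36
Step: closeout[]
Result: 2041-04-30
Step: scribe[p=/smatri; c=ze]
Result: created
Step: lunge[n=18]
Result: 2042-10-30
Step: flip[]
Result: 36

Answer: cur=2042-10-30


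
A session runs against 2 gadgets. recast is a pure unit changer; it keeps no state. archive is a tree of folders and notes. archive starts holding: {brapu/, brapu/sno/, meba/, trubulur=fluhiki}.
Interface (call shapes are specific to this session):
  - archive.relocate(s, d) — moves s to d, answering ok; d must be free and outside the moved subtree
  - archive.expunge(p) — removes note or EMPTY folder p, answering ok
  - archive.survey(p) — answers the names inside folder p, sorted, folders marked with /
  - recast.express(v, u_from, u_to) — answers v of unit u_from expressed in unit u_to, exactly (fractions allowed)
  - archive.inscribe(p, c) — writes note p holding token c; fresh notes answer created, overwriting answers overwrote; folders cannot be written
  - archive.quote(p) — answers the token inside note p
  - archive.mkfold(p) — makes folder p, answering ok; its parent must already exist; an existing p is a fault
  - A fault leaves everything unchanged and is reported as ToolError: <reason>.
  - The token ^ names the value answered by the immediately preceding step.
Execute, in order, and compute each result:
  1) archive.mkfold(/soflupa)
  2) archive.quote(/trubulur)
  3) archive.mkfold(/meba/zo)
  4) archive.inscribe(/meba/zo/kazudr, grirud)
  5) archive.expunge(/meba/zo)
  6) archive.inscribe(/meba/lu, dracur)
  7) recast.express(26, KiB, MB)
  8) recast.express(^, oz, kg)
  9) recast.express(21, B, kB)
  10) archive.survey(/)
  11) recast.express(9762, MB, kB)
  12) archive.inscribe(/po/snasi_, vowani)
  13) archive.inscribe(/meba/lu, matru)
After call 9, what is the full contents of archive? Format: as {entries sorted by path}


-> archive.mkfold(p→/soflupa)
<- ok
-> archive.quote(p→/trubulur)
<- fluhiki
-> archive.mkfold(p→/meba/zo)
<- ok
-> archive.inscribe(p→/meba/zo/kazudr, c→grirud)
<- created
-> archive.expunge(p→/meba/zo)
<- ToolError: not empty
-> archive.inscribe(p→/meba/lu, c→dracur)
<- created
-> recast.express(v→26, u_from→KiB, u_to→MB)
<- 416/15625
-> recast.express(v→^, u_from→oz, u_to→kg)
<- 589670081/781250000000
-> recast.express(v→21, u_from→B, u_to→kB)
<- 21/1000
-> archive.survey(p→/)
<- [brapu/, meba/, soflupa/, trubulur]
-> recast.express(v→9762, u_from→MB, u_to→kB)
<- 9762000
-> archive.inscribe(p→/po/snasi_, c→vowani)
<- ToolError: no parent
-> archive.inscribe(p→/meba/lu, c→matru)
<- overwrote

Answer: {brapu/, brapu/sno/, meba/, meba/lu=dracur, meba/zo/, meba/zo/kazudr=grirud, soflupa/, trubulur=fluhiki}


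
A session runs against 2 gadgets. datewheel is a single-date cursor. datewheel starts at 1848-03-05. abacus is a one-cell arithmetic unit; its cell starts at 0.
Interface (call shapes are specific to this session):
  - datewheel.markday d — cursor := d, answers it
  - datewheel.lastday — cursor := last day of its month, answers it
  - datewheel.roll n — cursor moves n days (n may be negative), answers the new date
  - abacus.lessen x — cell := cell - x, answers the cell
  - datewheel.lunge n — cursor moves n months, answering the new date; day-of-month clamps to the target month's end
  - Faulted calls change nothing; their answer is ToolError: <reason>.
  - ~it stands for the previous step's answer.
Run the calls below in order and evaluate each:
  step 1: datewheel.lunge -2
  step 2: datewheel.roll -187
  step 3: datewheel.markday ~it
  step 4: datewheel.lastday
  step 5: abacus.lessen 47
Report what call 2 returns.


Answer: 1847-07-02

Derivation:
Step: lunge[n='-2']
Result: 1848-01-05
Step: roll[n='-187']
Result: 1847-07-02
Step: markday[d='~it']
Result: 1847-07-02
Step: lastday[]
Result: 1847-07-31
Step: lessen[x='47']
Result: -47


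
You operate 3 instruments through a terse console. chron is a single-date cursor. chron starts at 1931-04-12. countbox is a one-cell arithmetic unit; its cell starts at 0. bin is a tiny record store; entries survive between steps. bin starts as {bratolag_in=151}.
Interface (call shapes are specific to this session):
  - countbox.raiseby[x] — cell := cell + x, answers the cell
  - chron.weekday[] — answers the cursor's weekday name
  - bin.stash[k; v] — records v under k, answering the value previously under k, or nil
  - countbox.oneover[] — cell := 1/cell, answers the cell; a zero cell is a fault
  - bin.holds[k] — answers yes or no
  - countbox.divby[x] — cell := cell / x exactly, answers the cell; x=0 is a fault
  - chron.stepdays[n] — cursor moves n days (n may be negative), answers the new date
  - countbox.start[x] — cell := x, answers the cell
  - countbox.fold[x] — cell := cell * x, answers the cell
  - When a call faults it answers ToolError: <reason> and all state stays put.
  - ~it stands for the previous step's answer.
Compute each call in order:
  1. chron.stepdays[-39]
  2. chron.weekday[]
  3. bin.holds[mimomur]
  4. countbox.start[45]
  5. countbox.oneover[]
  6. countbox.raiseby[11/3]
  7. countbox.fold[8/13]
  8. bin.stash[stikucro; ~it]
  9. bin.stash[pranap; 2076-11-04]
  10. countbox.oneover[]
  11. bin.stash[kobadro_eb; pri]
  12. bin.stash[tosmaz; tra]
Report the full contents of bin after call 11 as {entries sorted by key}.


Answer: {bratolag_in=151, kobadro_eb=pri, pranap=2076-11-04, stikucro=1328/585}

Derivation:
$ stepdays n='-39'
[out] 1931-03-04
$ weekday
[out] Wednesday
$ holds k='mimomur'
[out] no
$ start x='45'
[out] 45
$ oneover
[out] 1/45
$ raiseby x='11/3'
[out] 166/45
$ fold x='8/13'
[out] 1328/585
$ stash k='stikucro' v='~it'
[out] nil
$ stash k='pranap' v='2076-11-04'
[out] nil
$ oneover
[out] 585/1328
$ stash k='kobadro_eb' v='pri'
[out] nil
$ stash k='tosmaz' v='tra'
[out] nil


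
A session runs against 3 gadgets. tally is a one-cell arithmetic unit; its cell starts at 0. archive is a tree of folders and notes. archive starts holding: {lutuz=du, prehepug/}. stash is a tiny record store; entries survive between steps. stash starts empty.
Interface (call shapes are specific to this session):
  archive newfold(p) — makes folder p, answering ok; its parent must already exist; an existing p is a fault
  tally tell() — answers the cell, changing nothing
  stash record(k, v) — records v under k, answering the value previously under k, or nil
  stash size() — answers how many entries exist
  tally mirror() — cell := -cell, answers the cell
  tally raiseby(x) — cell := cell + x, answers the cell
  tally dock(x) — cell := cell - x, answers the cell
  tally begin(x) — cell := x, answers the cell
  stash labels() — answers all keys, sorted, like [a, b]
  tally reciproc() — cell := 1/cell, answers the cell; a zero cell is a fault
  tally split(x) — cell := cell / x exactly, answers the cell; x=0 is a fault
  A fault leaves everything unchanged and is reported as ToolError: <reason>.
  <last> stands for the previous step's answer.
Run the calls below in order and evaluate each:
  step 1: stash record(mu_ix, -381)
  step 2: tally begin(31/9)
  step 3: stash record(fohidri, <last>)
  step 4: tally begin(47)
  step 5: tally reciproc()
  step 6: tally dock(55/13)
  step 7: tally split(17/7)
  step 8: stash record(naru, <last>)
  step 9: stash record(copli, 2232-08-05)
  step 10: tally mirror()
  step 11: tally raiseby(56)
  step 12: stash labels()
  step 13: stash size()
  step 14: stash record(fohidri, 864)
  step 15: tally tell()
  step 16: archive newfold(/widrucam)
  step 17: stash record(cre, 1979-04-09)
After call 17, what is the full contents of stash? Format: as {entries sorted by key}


Answer: {copli=2232-08-05, cre=1979-04-09, fohidri=864, mu_ix=-381, naru=-18004/10387}

Derivation:
> stash record k='mu_ix' v='-381'
:: nil
> tally begin x='31/9'
:: 31/9
> stash record k='fohidri' v='<last>'
:: nil
> tally begin x='47'
:: 47
> tally reciproc
:: 1/47
> tally dock x='55/13'
:: -2572/611
> tally split x='17/7'
:: -18004/10387
> stash record k='naru' v='<last>'
:: nil
> stash record k='copli' v='2232-08-05'
:: nil
> tally mirror
:: 18004/10387
> tally raiseby x='56'
:: 599676/10387
> stash labels
:: [copli, fohidri, mu_ix, naru]
> stash size
:: 4
> stash record k='fohidri' v='864'
:: 31/9
> tally tell
:: 599676/10387
> archive newfold p='/widrucam'
:: ok
> stash record k='cre' v='1979-04-09'
:: nil


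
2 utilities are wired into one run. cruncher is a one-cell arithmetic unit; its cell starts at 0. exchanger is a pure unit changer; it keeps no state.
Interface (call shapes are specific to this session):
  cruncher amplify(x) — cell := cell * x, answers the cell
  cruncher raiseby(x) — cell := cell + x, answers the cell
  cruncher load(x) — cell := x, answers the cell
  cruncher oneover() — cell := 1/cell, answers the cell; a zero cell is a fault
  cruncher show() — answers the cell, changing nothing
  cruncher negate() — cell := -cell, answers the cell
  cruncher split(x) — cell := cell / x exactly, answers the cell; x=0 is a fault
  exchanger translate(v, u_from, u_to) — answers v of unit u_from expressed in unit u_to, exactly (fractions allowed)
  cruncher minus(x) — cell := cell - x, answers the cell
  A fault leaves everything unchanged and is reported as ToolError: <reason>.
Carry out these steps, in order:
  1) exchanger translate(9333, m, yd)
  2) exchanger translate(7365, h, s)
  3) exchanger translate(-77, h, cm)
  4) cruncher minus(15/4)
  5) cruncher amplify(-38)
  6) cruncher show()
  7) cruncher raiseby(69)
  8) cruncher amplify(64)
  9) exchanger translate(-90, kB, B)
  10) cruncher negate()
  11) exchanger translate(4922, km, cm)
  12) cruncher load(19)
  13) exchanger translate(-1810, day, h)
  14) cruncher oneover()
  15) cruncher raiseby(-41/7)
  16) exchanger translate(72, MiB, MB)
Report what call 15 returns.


Answer: -772/133

Derivation:
% exchanger translate 9333 m yd
[out] 1296250/127
% exchanger translate 7365 h s
[out] 26514000
% exchanger translate -77 h cm
[out] ToolError: incompatible units
% cruncher minus 15/4
[out] -15/4
% cruncher amplify -38
[out] 285/2
% cruncher show
[out] 285/2
% cruncher raiseby 69
[out] 423/2
% cruncher amplify 64
[out] 13536
% exchanger translate -90 kB B
[out] -90000
% cruncher negate
[out] -13536
% exchanger translate 4922 km cm
[out] 492200000
% cruncher load 19
[out] 19
% exchanger translate -1810 day h
[out] -43440
% cruncher oneover
[out] 1/19
% cruncher raiseby -41/7
[out] -772/133
% exchanger translate 72 MiB MB
[out] 1179648/15625


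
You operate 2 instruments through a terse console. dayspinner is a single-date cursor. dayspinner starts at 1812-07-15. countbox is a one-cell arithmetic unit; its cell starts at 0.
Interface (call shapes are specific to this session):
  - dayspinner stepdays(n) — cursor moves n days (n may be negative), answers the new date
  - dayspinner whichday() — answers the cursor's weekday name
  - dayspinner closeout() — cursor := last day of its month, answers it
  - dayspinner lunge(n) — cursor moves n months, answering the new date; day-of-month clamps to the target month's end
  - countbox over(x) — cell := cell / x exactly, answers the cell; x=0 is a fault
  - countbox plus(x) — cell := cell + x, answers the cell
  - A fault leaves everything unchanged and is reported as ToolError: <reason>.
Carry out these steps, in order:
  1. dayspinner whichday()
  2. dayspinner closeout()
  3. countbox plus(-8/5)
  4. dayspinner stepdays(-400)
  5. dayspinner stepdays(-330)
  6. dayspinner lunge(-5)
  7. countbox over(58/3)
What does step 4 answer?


Answer: 1811-06-27

Derivation:
-- 1. dayspinner whichday() : Wednesday
-- 2. dayspinner closeout() : 1812-07-31
-- 3. countbox plus(x=-8/5) : -8/5
-- 4. dayspinner stepdays(n=-400) : 1811-06-27
-- 5. dayspinner stepdays(n=-330) : 1810-08-01
-- 6. dayspinner lunge(n=-5) : 1810-03-01
-- 7. countbox over(x=58/3) : -12/145


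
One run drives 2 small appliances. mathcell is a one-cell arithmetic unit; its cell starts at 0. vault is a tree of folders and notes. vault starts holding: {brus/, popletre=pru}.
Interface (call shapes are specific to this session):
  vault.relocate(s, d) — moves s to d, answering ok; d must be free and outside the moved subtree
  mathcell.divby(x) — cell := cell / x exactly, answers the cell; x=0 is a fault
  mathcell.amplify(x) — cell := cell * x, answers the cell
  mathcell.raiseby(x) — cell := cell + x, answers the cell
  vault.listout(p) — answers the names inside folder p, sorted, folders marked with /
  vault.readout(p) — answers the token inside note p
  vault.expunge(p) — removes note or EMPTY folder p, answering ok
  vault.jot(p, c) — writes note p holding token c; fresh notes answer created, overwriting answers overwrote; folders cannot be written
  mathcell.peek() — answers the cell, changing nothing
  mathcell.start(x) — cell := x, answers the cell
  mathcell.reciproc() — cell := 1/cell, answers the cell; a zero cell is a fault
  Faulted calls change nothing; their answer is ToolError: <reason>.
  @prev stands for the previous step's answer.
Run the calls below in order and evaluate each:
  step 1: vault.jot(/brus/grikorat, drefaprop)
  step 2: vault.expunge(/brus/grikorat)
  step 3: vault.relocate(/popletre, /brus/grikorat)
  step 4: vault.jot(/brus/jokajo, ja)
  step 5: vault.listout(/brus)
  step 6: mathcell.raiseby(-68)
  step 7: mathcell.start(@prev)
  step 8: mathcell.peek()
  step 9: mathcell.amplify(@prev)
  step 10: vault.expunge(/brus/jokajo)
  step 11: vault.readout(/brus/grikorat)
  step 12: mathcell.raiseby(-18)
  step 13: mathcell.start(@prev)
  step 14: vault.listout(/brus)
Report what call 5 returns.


Answer: [grikorat, jokajo]

Derivation:
Invoking vault.jot passing /brus/grikorat, drefaprop, and get created.
Using vault.expunge passing /brus/grikorat, — result: ok.
Invoking vault.relocate passing /popletre, /brus/grikorat, and see ok.
Calling vault.jot passing /brus/jokajo, ja, and observe created.
Invoking vault.listout passing /brus, — result: [grikorat, jokajo].
Now I run mathcell.raiseby passing -68: -68.
Next I call mathcell.start passing @prev, yielding -68.
I use mathcell.peek, and get -68.
Invoking mathcell.amplify passing @prev, and get 4624.
Using vault.expunge passing /brus/jokajo, which returns ok.
I try vault.readout passing /brus/grikorat, — result: pru.
Using mathcell.raiseby passing -18, and observe 4606.
Calling mathcell.start passing @prev, and get 4606.
Calling vault.listout passing /brus, yielding [grikorat].


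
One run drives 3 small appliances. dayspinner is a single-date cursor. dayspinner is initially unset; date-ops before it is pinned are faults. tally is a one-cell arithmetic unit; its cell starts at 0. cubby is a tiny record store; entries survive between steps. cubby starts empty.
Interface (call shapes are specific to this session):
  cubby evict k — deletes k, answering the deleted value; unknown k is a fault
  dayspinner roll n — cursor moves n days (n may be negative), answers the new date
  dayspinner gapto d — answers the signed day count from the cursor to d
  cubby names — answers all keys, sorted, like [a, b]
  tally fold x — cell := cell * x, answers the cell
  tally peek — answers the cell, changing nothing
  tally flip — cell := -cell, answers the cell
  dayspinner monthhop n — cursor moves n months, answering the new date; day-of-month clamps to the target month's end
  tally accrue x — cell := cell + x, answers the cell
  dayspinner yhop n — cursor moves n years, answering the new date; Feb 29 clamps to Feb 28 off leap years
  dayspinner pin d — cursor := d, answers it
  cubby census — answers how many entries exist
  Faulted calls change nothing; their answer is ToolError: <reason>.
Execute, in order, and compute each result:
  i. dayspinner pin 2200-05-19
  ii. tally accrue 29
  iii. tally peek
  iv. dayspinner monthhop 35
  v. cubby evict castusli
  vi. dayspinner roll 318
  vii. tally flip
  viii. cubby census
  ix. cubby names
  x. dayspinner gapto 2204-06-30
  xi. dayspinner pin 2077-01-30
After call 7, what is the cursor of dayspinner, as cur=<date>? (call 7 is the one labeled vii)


I use dayspinner pin passing d='2200-05-19', yielding 2200-05-19.
Now I run tally accrue passing x='29', → 29.
Now I run tally peek, and see 29.
I try dayspinner monthhop passing n='35', and see 2203-04-19.
I use cubby evict passing k='castusli', which returns ToolError: no such key castusli.
I call dayspinner roll passing n='318', which returns 2204-03-02.
Using tally flip, and see -29.
Now I run cubby census(), yielding 0.
Invoking cubby names(), and get [].
I try dayspinner gapto passing d='2204-06-30', and get 120.
Then dayspinner pin passing d='2077-01-30': 2077-01-30.

Answer: cur=2204-03-02
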